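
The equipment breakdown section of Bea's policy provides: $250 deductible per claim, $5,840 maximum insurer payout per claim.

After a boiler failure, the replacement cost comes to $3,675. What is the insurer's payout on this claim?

Less the $250 deductible: $3,675 − $250 = $3,425.
$3,425 is within the $5,840 limit, so the insurer pays $3,425.

$3,425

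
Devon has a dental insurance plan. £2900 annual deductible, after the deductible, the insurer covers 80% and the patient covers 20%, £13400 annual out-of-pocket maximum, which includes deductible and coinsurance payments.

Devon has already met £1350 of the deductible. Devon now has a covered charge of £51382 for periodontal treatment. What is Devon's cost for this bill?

Remaining deductible: £2900 − £1350 = £1550.
After the £1550 deductible portion, £51382 − £1550 = £49832 is subject to coinsurance.
Patient's 20% share of £49832 is £9966.40.
Patient responsibility before any cap: £1550 + £9966.40 = £11516.40.
Total out-of-pocket so far would be £1350 + £11516.40 = £12866.40, below the £13400 cap — no reduction.

£11516.40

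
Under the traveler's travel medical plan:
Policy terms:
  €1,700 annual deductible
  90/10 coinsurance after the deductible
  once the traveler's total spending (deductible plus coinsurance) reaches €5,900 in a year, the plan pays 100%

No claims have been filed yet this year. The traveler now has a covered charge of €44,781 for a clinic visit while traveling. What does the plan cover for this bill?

The full €1,700 deductible is still open; €1,700 of this bill applies to it.
That leaves €44,781 − €1,700 = €43,081 for coinsurance.
10% of €43,081 = €4,308.10 falls to the traveler.
That puts the traveler's cost at €1,700 + €4,308.10 = €6,008.10 before any cap.
That would bring total out-of-pocket to €6,008.10, past the €5,900 cap. The traveler is capped at €5,900 − €0 = €5,900 on this claim.
The insurer covers the remainder: €44,781 − €5,900 = €38,881.

€38,881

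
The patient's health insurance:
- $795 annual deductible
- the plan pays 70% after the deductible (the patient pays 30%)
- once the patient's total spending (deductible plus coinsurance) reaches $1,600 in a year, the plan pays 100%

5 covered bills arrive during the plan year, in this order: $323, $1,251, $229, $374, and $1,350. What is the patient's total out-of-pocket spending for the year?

Bill 1, $323: entire amount goes to the deductible. Cost to patient: $323. OOP to date $323.
Bill 2, $1,251: $472 finishes the deductible; $779 goes to coinsurance; 30% of $779 = $233.70. Patient pays $705.70; OOP now $1,028.70.
Bill 3, $229: deductible already satisfied, so patient's share is 30% × $229 = $68.70. Patient owes $68.70 (running OOP $1,097.40).
Bill 4, $374: deductible already satisfied, so patient's share is 30% × $374 = $112.20. Cost to patient: $112.20. OOP to date $1,209.60.
Bill 5, $1,350: deductible already satisfied, so patient's share is 30% × $1,350 = $405. Adding that to $1,209.60 gives $1,614.60, past the $1,600 cap; patient pays only $1,600 − $1,209.60 = $390.40.
Total paid by the patient: $323 + $705.70 + $68.70 + $112.20 + $390.40 = $1,600.

$1,600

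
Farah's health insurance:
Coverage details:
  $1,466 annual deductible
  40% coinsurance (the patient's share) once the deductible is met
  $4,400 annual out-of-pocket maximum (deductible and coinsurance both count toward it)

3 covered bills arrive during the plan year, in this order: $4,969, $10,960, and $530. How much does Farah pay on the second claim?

Claim 1 ($4,969): deductible takes $1,466, $3,503 remains; coinsurance $3,503 × 40% = $1,401.20. Patient owes $2,867.20 (running OOP $2,867.20).
Claim 2 ($10,960): 40% coinsurance on $10,960 = $4,384. That would push OOP to $7,251.20, over the $4,400 cap, so patient pays $4,400 − $2,867.20 = $1,532.80.

$1,532.80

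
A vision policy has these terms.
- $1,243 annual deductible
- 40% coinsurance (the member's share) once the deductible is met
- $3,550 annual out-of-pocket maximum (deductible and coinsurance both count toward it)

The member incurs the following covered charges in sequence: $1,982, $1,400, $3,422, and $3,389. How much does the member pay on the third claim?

Bill 1, $1,982: deductible takes $1,243, $739 remains; member's 40% is $295.60. Member pays $1,538.60; OOP now $1,538.60.
Bill 2, $1,400: deductible met; 40% of $1,400 = $560. Member pays $560; OOP now $2,098.60.
Bill 3, $3,422: deductible already satisfied, so member's share is 40% × $3,422 = $1,368.80. Member owes $1,368.80 (running OOP $3,467.40).

$1,368.80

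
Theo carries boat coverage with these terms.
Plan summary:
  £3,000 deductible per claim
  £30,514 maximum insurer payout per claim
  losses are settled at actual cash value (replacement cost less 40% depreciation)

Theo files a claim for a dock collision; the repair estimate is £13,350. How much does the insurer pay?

Depreciate 40%: the covered value is £13,350 × 0.6 = £8,010.
Subtract the deductible: £8,010 − £3,000 = £5,010.
£5,010 is within the £30,514 limit, so the insurer pays £5,010.

£5,010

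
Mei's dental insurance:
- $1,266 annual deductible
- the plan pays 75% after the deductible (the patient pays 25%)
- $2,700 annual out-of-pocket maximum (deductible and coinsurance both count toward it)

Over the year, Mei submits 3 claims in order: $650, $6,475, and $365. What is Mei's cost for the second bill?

Bill 1, $650: entire amount goes to the deductible. Cost to patient: $650. OOP to date $650.
Bill 2, $6,475: $616 to deductible, leaving $5,859; patient's 25% is $1,464.75. Together that's $616 + $1,464.75 = $2,080.75. OOP would hit $2,730.75 > $2,700, so the cap limits the patient to $2,700 − $650 = $2,050.

$2,050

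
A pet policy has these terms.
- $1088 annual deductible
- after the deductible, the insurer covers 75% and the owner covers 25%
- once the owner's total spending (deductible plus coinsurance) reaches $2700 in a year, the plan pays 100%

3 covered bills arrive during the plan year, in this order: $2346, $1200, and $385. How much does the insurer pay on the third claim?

#1 ($2346): deductible takes $1088, $1258 remains; owner's 25% is $314.50. Cost to owner: $1402.50. OOP to date $1402.50. Insurer: $2346 − $1402.50 = $943.50.
#2 ($1200): deductible met; 25% of $1200 = $300. Cost to owner: $300. OOP to date $1702.50. Insurer: $1200 − $300 = $900.
#3 ($385): deductible met; 25% of $385 = $96.25. Cost to owner: $96.25. OOP to date $1798.75. Plan pays $385 − $96.25 = $288.75.

$288.75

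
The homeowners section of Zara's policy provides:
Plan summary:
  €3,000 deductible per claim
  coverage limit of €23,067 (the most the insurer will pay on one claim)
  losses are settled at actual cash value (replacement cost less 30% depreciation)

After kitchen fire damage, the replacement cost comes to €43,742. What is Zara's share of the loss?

Depreciate 30%: the covered value is €43,742 × 0.7 = €30,619.40.
Subtract the deductible: €30,619.40 − €3,000 = €27,619.40.
The €23,067 per-incident cap binds; insurer pays €23,067.
The homeowner bears the rest of the original loss: €43,742 − €23,067 = €20,675.

€20,675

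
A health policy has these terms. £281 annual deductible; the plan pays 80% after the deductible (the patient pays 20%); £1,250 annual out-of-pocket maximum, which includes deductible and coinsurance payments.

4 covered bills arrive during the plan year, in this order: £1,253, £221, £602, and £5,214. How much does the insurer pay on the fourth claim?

£4,604

Bill 1, £1,253: £281 to deductible, leaving £972; coinsurance £972 × 20% = £194.40. Patient pays £475.40; OOP now £475.40. Insurer: £1,253 − £475.40 = £777.60.
Bill 2, £221: deductible met; 20% of £221 = £44.20. Patient owes £44.20 (running OOP £519.60). Insurer: £221 − £44.20 = £176.80.
Bill 3, £602: 20% coinsurance on £602 = £120.40. Patient pays £120.40; OOP now £640. Plan pays £602 − £120.40 = £481.60.
Bill 4, £5,214: deductible met; 20% of £5,214 = £1,042.80. Adding that to £640 gives £1,682.80, past the £1,250 cap; patient pays only £1,250 − £640 = £610. Plan pays £5,214 − £610 = £4,604.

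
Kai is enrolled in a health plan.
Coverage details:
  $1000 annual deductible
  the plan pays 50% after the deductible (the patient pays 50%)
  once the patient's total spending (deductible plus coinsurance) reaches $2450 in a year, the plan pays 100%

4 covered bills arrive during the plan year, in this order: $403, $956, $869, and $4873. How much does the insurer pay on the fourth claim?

$4037

Bill 1, $403: all of it applies to the deductible. Cost to patient: $403. OOP to date $403. Insurer: $403 − $403 = $0.
Bill 2, $956: $597 finishes the deductible; $359 goes to coinsurance; 50% of $359 = $179.50. Cost to patient: $776.50. OOP to date $1179.50. Plan pays $956 − $776.50 = $179.50.
Bill 3, $869: deductible met; 50% of $869 = $434.50. Patient pays $434.50; OOP now $1614. Plan pays $869 − $434.50 = $434.50.
Bill 4, $4873: deductible met; 50% of $4873 = $2436.50. OOP would hit $4050.50 > $2450, so the cap limits the patient to $2450 − $1614 = $836. Insurer: $4873 − $836 = $4037.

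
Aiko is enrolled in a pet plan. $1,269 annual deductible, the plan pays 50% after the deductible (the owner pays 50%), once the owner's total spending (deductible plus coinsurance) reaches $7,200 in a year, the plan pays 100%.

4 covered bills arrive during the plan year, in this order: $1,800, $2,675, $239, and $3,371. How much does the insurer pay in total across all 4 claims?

Bill 1, $1,800: $1,269 to deductible, leaving $531; 50% of $531 = $265.50. Owner owes $1,534.50 (running OOP $1,534.50). Insurer: $1,800 − $1,534.50 = $265.50.
Bill 2, $2,675: deductible already satisfied, so owner's share is 50% × $2,675 = $1,337.50. Owner owes $1,337.50 (running OOP $2,872). Insurer: $2,675 − $1,337.50 = $1,337.50.
Bill 3, $239: deductible already satisfied, so owner's share is 50% × $239 = $119.50. Owner owes $119.50 (running OOP $2,991.50). Insurer: $239 − $119.50 = $119.50.
Bill 4, $3,371: deductible already satisfied, so owner's share is 50% × $3,371 = $1,685.50. Cost to owner: $1,685.50. OOP to date $4,677. Plan pays $3,371 − $1,685.50 = $1,685.50.
Insurer total = bills − owner's total = $8,085 − $4,677 = $3,408.

$3,408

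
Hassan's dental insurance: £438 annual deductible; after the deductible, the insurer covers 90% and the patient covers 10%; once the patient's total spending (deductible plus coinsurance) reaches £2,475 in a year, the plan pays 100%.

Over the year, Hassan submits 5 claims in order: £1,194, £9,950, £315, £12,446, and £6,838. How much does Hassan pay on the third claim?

£31.50

#1 (£1,194): £438 to deductible, leaving £756; 10% of £756 = £75.60. Patient owes £513.60 (running OOP £513.60).
#2 (£9,950): 10% coinsurance on £9,950 = £995. Patient pays £995; OOP now £1,508.60.
#3 (£315): 10% coinsurance on £315 = £31.50. Cost to patient: £31.50. OOP to date £1,540.10.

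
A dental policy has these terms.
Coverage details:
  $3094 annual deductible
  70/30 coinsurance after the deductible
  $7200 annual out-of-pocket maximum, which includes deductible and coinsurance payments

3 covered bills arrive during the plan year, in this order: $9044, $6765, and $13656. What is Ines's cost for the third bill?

$291.50

#1 ($9044): $3094 to deductible, leaving $5950; 30% of $5950 = $1785. Patient pays $4879; OOP now $4879.
#2 ($6765): 30% coinsurance on $6765 = $2029.50. Patient pays $2029.50; OOP now $6908.50.
#3 ($13656): deductible met; 30% of $13656 = $4096.80. Adding that to $6908.50 gives $11005.30, past the $7200 cap; patient pays only $7200 − $6908.50 = $291.50.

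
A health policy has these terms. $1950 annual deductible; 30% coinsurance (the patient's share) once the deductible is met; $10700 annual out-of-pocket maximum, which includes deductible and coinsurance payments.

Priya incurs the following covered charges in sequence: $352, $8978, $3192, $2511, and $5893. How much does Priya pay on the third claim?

$957.60

#1 ($352): entire amount goes to the deductible. Patient owes $352 (running OOP $352).
#2 ($8978): $1598 finishes the deductible; $7380 goes to coinsurance; 30% of $7380 = $2214. Patient pays $3812; OOP now $4164.
#3 ($3192): deductible already satisfied, so patient's share is 30% × $3192 = $957.60. Patient pays $957.60; OOP now $5121.60.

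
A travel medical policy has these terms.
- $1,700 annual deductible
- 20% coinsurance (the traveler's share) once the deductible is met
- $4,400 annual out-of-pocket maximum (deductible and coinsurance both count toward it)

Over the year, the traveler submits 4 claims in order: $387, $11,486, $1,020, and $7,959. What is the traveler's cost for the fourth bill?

#1 ($387): fully absorbed by the deductible. Traveler pays $387; OOP now $387.
#2 ($11,486): deductible takes $1,313, $10,173 remains; coinsurance $10,173 × 20% = $2,034.60. Cost to traveler: $3,347.60. OOP to date $3,734.60.
#3 ($1,020): 20% coinsurance on $1,020 = $204. Traveler owes $204 (running OOP $3,938.60).
#4 ($7,959): deductible met; 20% of $7,959 = $1,591.80. Adding that to $3,938.60 gives $5,530.40, past the $4,400 cap; traveler pays only $4,400 − $3,938.60 = $461.40.

$461.40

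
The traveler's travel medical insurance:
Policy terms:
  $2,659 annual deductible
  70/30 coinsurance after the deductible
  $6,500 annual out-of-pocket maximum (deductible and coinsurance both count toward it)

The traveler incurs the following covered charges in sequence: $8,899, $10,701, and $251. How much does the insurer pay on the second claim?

Claim 1 — $8,899: $2,659 to deductible, leaving $6,240; traveler's 30% is $1,872. Traveler owes $4,531 (running OOP $4,531). Plan pays $8,899 − $4,531 = $4,368.
Claim 2 — $10,701: deductible already satisfied, so traveler's share is 30% × $10,701 = $3,210.30. OOP would hit $7,741.30 > $6,500, so the cap limits the traveler to $6,500 − $4,531 = $1,969. Insurer: $10,701 − $1,969 = $8,732.

$8,732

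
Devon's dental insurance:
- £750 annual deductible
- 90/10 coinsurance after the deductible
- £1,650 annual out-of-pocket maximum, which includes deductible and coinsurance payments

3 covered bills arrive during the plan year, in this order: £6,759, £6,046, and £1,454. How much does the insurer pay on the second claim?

£5,746.90

Bill 1, £6,759: £750 to deductible, leaving £6,009; patient's 10% is £600.90. Patient owes £1,350.90 (running OOP £1,350.90). Insurer: £6,759 − £1,350.90 = £5,408.10.
Bill 2, £6,046: deductible met; 10% of £6,046 = £604.60. OOP would hit £1,955.50 > £1,650, so the cap limits the patient to £1,650 − £1,350.90 = £299.10. Plan pays £6,046 − £299.10 = £5,746.90.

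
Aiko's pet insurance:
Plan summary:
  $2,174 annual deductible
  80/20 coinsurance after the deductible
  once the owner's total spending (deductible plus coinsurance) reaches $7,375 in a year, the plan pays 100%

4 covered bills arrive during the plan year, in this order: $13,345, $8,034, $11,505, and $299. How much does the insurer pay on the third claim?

Claim 1 — $13,345: deductible takes $2,174, $11,171 remains; owner's 20% is $2,234.20. Owner owes $4,408.20 (running OOP $4,408.20). Plan pays $13,345 − $4,408.20 = $8,936.80.
Claim 2 — $8,034: 20% coinsurance on $8,034 = $1,606.80. Cost to owner: $1,606.80. OOP to date $6,015. Insurer: $8,034 − $1,606.80 = $6,427.20.
Claim 3 — $11,505: deductible already satisfied, so owner's share is 20% × $11,505 = $2,301. That would push OOP to $8,316, over the $7,375 cap, so owner pays $7,375 − $6,015 = $1,360. Insurer: $11,505 − $1,360 = $10,145.

$10,145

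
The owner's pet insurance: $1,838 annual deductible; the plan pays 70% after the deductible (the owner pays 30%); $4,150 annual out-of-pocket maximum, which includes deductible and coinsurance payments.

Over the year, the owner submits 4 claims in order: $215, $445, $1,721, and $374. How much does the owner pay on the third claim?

$1,340.90

#1 ($215): fully absorbed by the deductible. Owner pays $215; OOP now $215.
#2 ($445): all of it applies to the deductible. Owner pays $445; OOP now $660.
#3 ($1,721): deductible takes $1,178, $543 remains; 30% of $543 = $162.90. Cost to owner: $1,340.90. OOP to date $2,000.90.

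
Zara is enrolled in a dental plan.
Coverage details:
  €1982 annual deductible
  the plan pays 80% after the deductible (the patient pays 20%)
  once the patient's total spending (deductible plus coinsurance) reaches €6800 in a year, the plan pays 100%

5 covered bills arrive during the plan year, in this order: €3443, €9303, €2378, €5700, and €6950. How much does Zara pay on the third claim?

€475.60

Bill 1, €3443: €1982 to deductible, leaving €1461; 20% of €1461 = €292.20. Patient pays €2274.20; OOP now €2274.20.
Bill 2, €9303: deductible already satisfied, so patient's share is 20% × €9303 = €1860.60. Patient pays €1860.60; OOP now €4134.80.
Bill 3, €2378: deductible met; 20% of €2378 = €475.60. Patient owes €475.60 (running OOP €4610.40).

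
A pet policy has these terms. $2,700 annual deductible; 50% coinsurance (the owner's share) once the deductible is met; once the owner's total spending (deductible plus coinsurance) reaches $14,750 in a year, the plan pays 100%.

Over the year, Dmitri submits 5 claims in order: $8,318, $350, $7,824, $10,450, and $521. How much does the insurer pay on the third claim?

$3,912

Claim 1 — $8,318: deductible takes $2,700, $5,618 remains; coinsurance $5,618 × 50% = $2,809. Owner pays $5,509; OOP now $5,509. Insurer: $8,318 − $5,509 = $2,809.
Claim 2 — $350: deductible already satisfied, so owner's share is 50% × $350 = $175. Owner pays $175; OOP now $5,684. Insurer: $350 − $175 = $175.
Claim 3 — $7,824: deductible already satisfied, so owner's share is 50% × $7,824 = $3,912. Owner pays $3,912; OOP now $9,596. Insurer: $7,824 − $3,912 = $3,912.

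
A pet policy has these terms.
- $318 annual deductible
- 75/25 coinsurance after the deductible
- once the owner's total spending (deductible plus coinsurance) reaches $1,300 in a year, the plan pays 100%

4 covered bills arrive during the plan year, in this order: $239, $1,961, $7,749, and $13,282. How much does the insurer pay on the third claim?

#1 ($239): all of it applies to the deductible. Cost to owner: $239. OOP to date $239. Insurer: $239 − $239 = $0.
#2 ($1,961): $79 to deductible, leaving $1,882; 25% of $1,882 = $470.50. Owner pays $549.50; OOP now $788.50. Plan pays $1,961 − $549.50 = $1,411.50.
#3 ($7,749): deductible met; 25% of $7,749 = $1,937.25. That would push OOP to $2,725.75, over the $1,300 cap, so owner pays $1,300 − $788.50 = $511.50. Plan pays $7,749 − $511.50 = $7,237.50.

$7,237.50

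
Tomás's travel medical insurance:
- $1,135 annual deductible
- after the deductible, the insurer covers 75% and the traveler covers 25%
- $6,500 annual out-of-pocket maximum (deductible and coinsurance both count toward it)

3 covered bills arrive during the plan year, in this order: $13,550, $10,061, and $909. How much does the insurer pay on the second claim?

$7,799.75

Claim 1 ($13,550): deductible takes $1,135, $12,415 remains; coinsurance $12,415 × 25% = $3,103.75. Traveler pays $4,238.75; OOP now $4,238.75. Insurer: $13,550 − $4,238.75 = $9,311.25.
Claim 2 ($10,061): deductible already satisfied, so traveler's share is 25% × $10,061 = $2,515.25. That would push OOP to $6,754, over the $6,500 cap, so traveler pays $6,500 − $4,238.75 = $2,261.25. Plan pays $10,061 − $2,261.25 = $7,799.75.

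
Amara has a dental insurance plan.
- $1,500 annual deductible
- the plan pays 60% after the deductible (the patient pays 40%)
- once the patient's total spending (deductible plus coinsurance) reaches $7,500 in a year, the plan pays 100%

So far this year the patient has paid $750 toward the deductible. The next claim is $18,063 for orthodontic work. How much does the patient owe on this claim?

$750 of the $1,500 deductible is already met, leaving $750.
The remaining $17,313 (= $18,063 − $750) moves to coinsurance.
Patient's 40% share of $17,313 is $6,925.20.
So the patient owes $750 + $6,925.20 = $7,675.20 before any cap.
That would bring total out-of-pocket to $8,425.20, past the $7,500 cap. The patient is capped at $7,500 − $750 = $6,750 on this claim.

$6,750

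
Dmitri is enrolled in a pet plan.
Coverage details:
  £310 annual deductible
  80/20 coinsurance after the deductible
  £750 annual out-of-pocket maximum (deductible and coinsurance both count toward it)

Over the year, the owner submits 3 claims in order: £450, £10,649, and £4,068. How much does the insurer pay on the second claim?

£10,237

Bill 1, £450: deductible takes £310, £140 remains; owner's 20% is £28. Cost to owner: £338. OOP to date £338. Plan pays £450 − £338 = £112.
Bill 2, £10,649: 20% coinsurance on £10,649 = £2,129.80. Adding that to £338 gives £2,467.80, past the £750 cap; owner pays only £750 − £338 = £412. Plan pays £10,649 − £412 = £10,237.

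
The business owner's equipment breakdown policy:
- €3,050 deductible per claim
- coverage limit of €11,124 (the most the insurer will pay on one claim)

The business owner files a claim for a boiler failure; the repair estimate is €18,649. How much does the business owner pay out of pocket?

€7,525

Less the €3,050 deductible: €18,649 − €3,050 = €15,599.
€15,599 exceeds the €11,124 limit, so the insurer pays the limit: €11,124.
The business owner bears the rest of the original loss: €18,649 − €11,124 = €7,525.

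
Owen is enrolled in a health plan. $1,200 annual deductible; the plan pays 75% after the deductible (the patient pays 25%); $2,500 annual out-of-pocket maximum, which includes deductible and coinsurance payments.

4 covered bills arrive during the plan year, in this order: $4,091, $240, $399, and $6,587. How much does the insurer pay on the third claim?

Claim 1 ($4,091): deductible takes $1,200, $2,891 remains; coinsurance $2,891 × 25% = $722.75. Patient pays $1,922.75; OOP now $1,922.75. Plan pays $4,091 − $1,922.75 = $2,168.25.
Claim 2 ($240): deductible met; 25% of $240 = $60. Cost to patient: $60. OOP to date $1,982.75. Plan pays $240 − $60 = $180.
Claim 3 ($399): deductible already satisfied, so patient's share is 25% × $399 = $99.75. Patient owes $99.75 (running OOP $2,082.50). Insurer: $399 − $99.75 = $299.25.

$299.25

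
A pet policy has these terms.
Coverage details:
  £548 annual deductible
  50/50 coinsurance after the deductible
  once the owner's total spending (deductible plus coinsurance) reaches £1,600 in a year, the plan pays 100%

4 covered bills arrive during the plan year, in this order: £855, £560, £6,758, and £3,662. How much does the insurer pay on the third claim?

£6,139.50

#1 (£855): deductible takes £548, £307 remains; 50% of £307 = £153.50. Cost to owner: £701.50. OOP to date £701.50. Plan pays £855 − £701.50 = £153.50.
#2 (£560): deductible met; 50% of £560 = £280. Owner pays £280; OOP now £981.50. Insurer: £560 − £280 = £280.
#3 (£6,758): 50% coinsurance on £6,758 = £3,379. OOP would hit £4,360.50 > £1,600, so the cap limits the owner to £1,600 − £981.50 = £618.50. Insurer: £6,758 − £618.50 = £6,139.50.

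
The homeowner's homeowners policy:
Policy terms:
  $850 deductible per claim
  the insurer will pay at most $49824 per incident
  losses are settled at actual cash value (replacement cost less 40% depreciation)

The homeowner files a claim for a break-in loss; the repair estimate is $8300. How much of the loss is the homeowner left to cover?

Depreciate 40%: the covered value is $8300 × 0.6 = $4980.
Subtract the deductible: $4980 − $850 = $4130.
That's under the $49824 cap, so the insurer reimburses the full $4130.
The homeowner bears the rest of the original loss: $8300 − $4130 = $4170.

$4170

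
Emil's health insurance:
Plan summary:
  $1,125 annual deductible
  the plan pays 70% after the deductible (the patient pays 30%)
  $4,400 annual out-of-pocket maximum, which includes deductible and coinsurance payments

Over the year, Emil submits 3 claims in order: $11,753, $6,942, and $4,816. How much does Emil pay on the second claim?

$86.60

Bill 1, $11,753: $1,125 to deductible, leaving $10,628; 30% of $10,628 = $3,188.40. Cost to patient: $4,313.40. OOP to date $4,313.40.
Bill 2, $6,942: 30% coinsurance on $6,942 = $2,082.60. OOP would hit $6,396 > $4,400, so the cap limits the patient to $4,400 − $4,313.40 = $86.60.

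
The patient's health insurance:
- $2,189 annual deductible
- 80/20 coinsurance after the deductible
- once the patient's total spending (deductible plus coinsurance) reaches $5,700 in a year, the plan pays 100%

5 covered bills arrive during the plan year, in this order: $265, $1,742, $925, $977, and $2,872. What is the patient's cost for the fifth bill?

$574.40

#1 ($265): all of it applies to the deductible. Patient pays $265; OOP now $265.
#2 ($1,742): all of it applies to the deductible. Patient pays $1,742; OOP now $2,007.
#3 ($925): $182 to deductible, leaving $743; coinsurance $743 × 20% = $148.60. Cost to patient: $330.60. OOP to date $2,337.60.
#4 ($977): 20% coinsurance on $977 = $195.40. Patient owes $195.40 (running OOP $2,533).
#5 ($2,872): deductible met; 20% of $2,872 = $574.40. Cost to patient: $574.40. OOP to date $3,107.40.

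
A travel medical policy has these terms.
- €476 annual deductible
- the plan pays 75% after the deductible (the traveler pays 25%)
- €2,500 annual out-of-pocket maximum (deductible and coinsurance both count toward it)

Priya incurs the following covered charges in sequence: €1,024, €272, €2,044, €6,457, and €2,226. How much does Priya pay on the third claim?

Claim 1 (€1,024): €476 to deductible, leaving €548; traveler's 25% is €137. Traveler owes €613 (running OOP €613).
Claim 2 (€272): deductible already satisfied, so traveler's share is 25% × €272 = €68. Traveler pays €68; OOP now €681.
Claim 3 (€2,044): deductible met; 25% of €2,044 = €511. Traveler owes €511 (running OOP €1,192).

€511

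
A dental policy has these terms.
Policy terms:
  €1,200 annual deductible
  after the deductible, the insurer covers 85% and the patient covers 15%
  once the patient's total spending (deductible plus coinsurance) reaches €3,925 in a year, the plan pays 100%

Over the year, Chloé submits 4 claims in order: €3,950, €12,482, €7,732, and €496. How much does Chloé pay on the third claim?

€440.20

Bill 1, €3,950: deductible takes €1,200, €2,750 remains; patient's 15% is €412.50. Patient owes €1,612.50 (running OOP €1,612.50).
Bill 2, €12,482: deductible already satisfied, so patient's share is 15% × €12,482 = €1,872.30. Patient pays €1,872.30; OOP now €3,484.80.
Bill 3, €7,732: 15% coinsurance on €7,732 = €1,159.80. OOP would hit €4,644.60 > €3,925, so the cap limits the patient to €3,925 − €3,484.80 = €440.20.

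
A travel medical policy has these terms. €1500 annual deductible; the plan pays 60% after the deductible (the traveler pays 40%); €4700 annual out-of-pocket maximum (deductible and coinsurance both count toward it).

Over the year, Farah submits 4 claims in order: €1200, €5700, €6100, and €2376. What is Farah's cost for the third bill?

€1040

Bill 1, €1200: fully absorbed by the deductible. Cost to traveler: €1200. OOP to date €1200.
Bill 2, €5700: deductible takes €300, €5400 remains; traveler's 40% is €2160. Cost to traveler: €2460. OOP to date €3660.
Bill 3, €6100: deductible met; 40% of €6100 = €2440. That would push OOP to €6100, over the €4700 cap, so traveler pays €4700 − €3660 = €1040.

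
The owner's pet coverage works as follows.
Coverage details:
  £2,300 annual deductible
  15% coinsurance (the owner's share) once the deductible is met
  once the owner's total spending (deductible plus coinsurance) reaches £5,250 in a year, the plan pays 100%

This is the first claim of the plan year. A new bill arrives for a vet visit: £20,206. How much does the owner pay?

£4,985.90

Nothing has been paid toward the £2,300 deductible, so the first £2,300 of this charge is applied there.
The remaining £17,906 (= £20,206 − £2,300) moves to coinsurance.
Owner's 15% share of £17,906 is £2,685.90.
So the owner owes £2,300 + £2,685.90 = £4,985.90 before any cap.
Cumulative spending £0 + £4,985.90 = £4,985.90 stays under the £5,250 maximum.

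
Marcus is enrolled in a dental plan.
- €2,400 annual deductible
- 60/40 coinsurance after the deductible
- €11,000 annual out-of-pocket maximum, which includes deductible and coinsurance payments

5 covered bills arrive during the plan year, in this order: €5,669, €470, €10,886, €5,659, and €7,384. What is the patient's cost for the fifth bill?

€486.40

Claim 1 — €5,669: deductible takes €2,400, €3,269 remains; 40% of €3,269 = €1,307.60. Patient owes €3,707.60 (running OOP €3,707.60).
Claim 2 — €470: deductible already satisfied, so patient's share is 40% × €470 = €188. Patient pays €188; OOP now €3,895.60.
Claim 3 — €10,886: deductible met; 40% of €10,886 = €4,354.40. Patient pays €4,354.40; OOP now €8,250.
Claim 4 — €5,659: deductible already satisfied, so patient's share is 40% × €5,659 = €2,263.60. Patient owes €2,263.60 (running OOP €10,513.60).
Claim 5 — €7,384: deductible met; 40% of €7,384 = €2,953.60. Adding that to €10,513.60 gives €13,467.20, past the €11,000 cap; patient pays only €11,000 − €10,513.60 = €486.40.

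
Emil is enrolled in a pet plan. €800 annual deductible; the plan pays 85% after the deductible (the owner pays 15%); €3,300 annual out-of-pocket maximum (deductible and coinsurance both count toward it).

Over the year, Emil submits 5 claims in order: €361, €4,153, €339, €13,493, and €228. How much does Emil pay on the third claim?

€50.85

Claim 1 (€361): fully absorbed by the deductible. Owner owes €361 (running OOP €361).
Claim 2 (€4,153): deductible takes €439, €3,714 remains; owner's 15% is €557.10. Owner pays €996.10; OOP now €1,357.10.
Claim 3 (€339): deductible already satisfied, so owner's share is 15% × €339 = €50.85. Owner pays €50.85; OOP now €1,407.95.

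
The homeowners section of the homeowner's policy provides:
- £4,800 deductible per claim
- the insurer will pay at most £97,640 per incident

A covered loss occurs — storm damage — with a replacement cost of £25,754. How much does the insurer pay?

After the deductible, £25,754 − £4,800 = £20,954 remains.
£20,954 is within the £97,640 limit, so the insurer pays £20,954.

£20,954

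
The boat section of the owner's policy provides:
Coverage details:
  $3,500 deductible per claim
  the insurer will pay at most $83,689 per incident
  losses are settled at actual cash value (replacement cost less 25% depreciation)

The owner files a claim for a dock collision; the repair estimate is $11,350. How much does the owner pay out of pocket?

Depreciate 25%: the covered value is $11,350 × 0.75 = $8,512.50.
After the deductible, $8,512.50 − $3,500 = $5,012.50 remains.
$5,012.50 is within the $83,689 limit, so the insurer pays $5,012.50.
Out of pocket: $11,350 − $5,012.50 = $6,337.50.

$6,337.50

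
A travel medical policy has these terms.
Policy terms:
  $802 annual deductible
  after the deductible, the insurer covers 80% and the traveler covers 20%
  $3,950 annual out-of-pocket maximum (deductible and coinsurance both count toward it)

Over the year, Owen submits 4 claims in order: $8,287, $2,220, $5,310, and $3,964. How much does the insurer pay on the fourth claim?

$3,819

Bill 1, $8,287: $802 to deductible, leaving $7,485; coinsurance $7,485 × 20% = $1,497. Traveler owes $2,299 (running OOP $2,299). Insurer: $8,287 − $2,299 = $5,988.
Bill 2, $2,220: 20% coinsurance on $2,220 = $444. Traveler owes $444 (running OOP $2,743). Insurer: $2,220 − $444 = $1,776.
Bill 3, $5,310: 20% coinsurance on $5,310 = $1,062. Traveler owes $1,062 (running OOP $3,805). Plan pays $5,310 − $1,062 = $4,248.
Bill 4, $3,964: 20% coinsurance on $3,964 = $792.80. That would push OOP to $4,597.80, over the $3,950 cap, so traveler pays $3,950 − $3,805 = $145. Plan pays $3,964 − $145 = $3,819.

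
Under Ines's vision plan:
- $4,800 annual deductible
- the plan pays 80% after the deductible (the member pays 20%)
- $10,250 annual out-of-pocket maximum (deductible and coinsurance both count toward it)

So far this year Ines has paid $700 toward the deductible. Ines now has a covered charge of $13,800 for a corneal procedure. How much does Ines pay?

Remaining deductible: $4,800 − $700 = $4,100.
That leaves $13,800 − $4,100 = $9,700 for coinsurance.
Member's 20% share of $9,700 is $1,940.
That puts the member's cost at $4,100 + $1,940 = $6,040 before any cap.
Year-to-date out-of-pocket becomes $700 + $6,040 = $6,740, still under the $10,250 maximum, so no cap applies.

$6,040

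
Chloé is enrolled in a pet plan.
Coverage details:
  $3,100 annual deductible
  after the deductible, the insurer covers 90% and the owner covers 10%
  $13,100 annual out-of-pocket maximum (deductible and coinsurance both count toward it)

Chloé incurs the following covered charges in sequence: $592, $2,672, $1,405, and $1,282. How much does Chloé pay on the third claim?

$140.50

Claim 1 ($592): entire amount goes to the deductible. Owner pays $592; OOP now $592.
Claim 2 ($2,672): $2,508 to deductible, leaving $164; 10% of $164 = $16.40. Owner pays $2,524.40; OOP now $3,116.40.
Claim 3 ($1,405): 10% coinsurance on $1,405 = $140.50. Owner owes $140.50 (running OOP $3,256.90).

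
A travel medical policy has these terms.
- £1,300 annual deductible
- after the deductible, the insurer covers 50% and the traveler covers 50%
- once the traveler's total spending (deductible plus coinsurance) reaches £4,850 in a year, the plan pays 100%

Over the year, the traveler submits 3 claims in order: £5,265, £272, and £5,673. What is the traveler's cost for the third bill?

Claim 1 (£5,265): £1,300 finishes the deductible; £3,965 goes to coinsurance; traveler's 50% is £1,982.50. Traveler owes £3,282.50 (running OOP £3,282.50).
Claim 2 (£272): deductible already satisfied, so traveler's share is 50% × £272 = £136. Cost to traveler: £136. OOP to date £3,418.50.
Claim 3 (£5,673): deductible met; 50% of £5,673 = £2,836.50. OOP would hit £6,255 > £4,850, so the cap limits the traveler to £4,850 − £3,418.50 = £1,431.50.

£1,431.50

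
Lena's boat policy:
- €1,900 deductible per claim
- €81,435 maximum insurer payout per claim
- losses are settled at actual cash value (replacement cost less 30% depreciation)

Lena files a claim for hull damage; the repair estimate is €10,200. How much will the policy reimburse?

€5,240

Depreciate 30%: the covered value is €10,200 × 0.7 = €7,140.
Less the €1,900 deductible: €7,140 − €1,900 = €5,240.
That's under the €81,435 cap, so the insurer reimburses the full €5,240.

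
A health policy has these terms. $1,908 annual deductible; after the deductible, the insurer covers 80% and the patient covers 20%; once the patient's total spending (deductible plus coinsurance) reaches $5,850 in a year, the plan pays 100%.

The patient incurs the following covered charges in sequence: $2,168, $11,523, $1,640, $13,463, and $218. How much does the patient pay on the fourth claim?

$1,257.40

Bill 1, $2,168: deductible takes $1,908, $260 remains; 20% of $260 = $52. Patient owes $1,960 (running OOP $1,960).
Bill 2, $11,523: deductible already satisfied, so patient's share is 20% × $11,523 = $2,304.60. Cost to patient: $2,304.60. OOP to date $4,264.60.
Bill 3, $1,640: deductible already satisfied, so patient's share is 20% × $1,640 = $328. Patient owes $328 (running OOP $4,592.60).
Bill 4, $13,463: deductible met; 20% of $13,463 = $2,692.60. OOP would hit $7,285.20 > $5,850, so the cap limits the patient to $5,850 − $4,592.60 = $1,257.40.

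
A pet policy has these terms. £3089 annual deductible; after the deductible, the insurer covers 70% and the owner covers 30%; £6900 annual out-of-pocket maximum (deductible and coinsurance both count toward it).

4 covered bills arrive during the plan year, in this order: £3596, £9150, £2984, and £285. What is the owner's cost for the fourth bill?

Claim 1 — £3596: deductible takes £3089, £507 remains; 30% of £507 = £152.10. Owner pays £3241.10; OOP now £3241.10.
Claim 2 — £9150: deductible met; 30% of £9150 = £2745. Owner owes £2745 (running OOP £5986.10).
Claim 3 — £2984: 30% coinsurance on £2984 = £895.20. Owner owes £895.20 (running OOP £6881.30).
Claim 4 — £285: deductible already satisfied, so owner's share is 30% × £285 = £85.50. OOP would hit £6966.80 > £6900, so the cap limits the owner to £6900 − £6881.30 = £18.70.

£18.70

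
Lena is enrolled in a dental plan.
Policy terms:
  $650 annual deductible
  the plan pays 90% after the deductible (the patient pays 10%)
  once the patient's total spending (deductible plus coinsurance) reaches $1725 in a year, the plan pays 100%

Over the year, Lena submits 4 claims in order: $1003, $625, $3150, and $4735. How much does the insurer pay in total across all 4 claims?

Claim 1 ($1003): deductible takes $650, $353 remains; coinsurance $353 × 10% = $35.30. Cost to patient: $685.30. OOP to date $685.30. Insurer: $1003 − $685.30 = $317.70.
Claim 2 ($625): deductible already satisfied, so patient's share is 10% × $625 = $62.50. Cost to patient: $62.50. OOP to date $747.80. Plan pays $625 − $62.50 = $562.50.
Claim 3 ($3150): deductible already satisfied, so patient's share is 10% × $3150 = $315. Patient pays $315; OOP now $1062.80. Plan pays $3150 − $315 = $2835.
Claim 4 ($4735): deductible met; 10% of $4735 = $473.50. Cost to patient: $473.50. OOP to date $1536.30. Plan pays $4735 − $473.50 = $4261.50.
Insurer total: $317.70 + $562.50 + $2835 + $4261.50 = $7976.70.

$7976.70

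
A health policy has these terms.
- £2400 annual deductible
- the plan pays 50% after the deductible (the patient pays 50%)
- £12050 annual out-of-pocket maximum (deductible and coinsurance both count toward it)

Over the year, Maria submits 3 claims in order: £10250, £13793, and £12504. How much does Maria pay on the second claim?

£5725

Claim 1 — £10250: £2400 finishes the deductible; £7850 goes to coinsurance; 50% of £7850 = £3925. Patient pays £6325; OOP now £6325.
Claim 2 — £13793: 50% coinsurance on £13793 = £6896.50. Adding that to £6325 gives £13221.50, past the £12050 cap; patient pays only £12050 − £6325 = £5725.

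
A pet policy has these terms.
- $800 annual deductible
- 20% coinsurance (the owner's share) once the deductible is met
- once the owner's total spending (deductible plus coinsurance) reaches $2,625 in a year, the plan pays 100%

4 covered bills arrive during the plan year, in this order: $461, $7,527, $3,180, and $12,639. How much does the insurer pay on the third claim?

$2,792.60

Claim 1 — $461: entire amount goes to the deductible. Owner pays $461; OOP now $461. Plan pays $461 − $461 = $0.
Claim 2 — $7,527: $339 finishes the deductible; $7,188 goes to coinsurance; coinsurance $7,188 × 20% = $1,437.60. Owner pays $1,776.60; OOP now $2,237.60. Plan pays $7,527 − $1,776.60 = $5,750.40.
Claim 3 — $3,180: deductible already satisfied, so owner's share is 20% × $3,180 = $636. Adding that to $2,237.60 gives $2,873.60, past the $2,625 cap; owner pays only $2,625 − $2,237.60 = $387.40. Insurer: $3,180 − $387.40 = $2,792.60.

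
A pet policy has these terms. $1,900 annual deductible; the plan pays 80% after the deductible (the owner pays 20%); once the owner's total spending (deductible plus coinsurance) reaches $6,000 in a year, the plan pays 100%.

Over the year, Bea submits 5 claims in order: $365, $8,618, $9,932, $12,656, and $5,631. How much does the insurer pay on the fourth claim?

Bill 1, $365: entire amount goes to the deductible. Cost to owner: $365. OOP to date $365. Plan pays $365 − $365 = $0.
Bill 2, $8,618: deductible takes $1,535, $7,083 remains; 20% of $7,083 = $1,416.60. Cost to owner: $2,951.60. OOP to date $3,316.60. Plan pays $8,618 − $2,951.60 = $5,666.40.
Bill 3, $9,932: deductible met; 20% of $9,932 = $1,986.40. Cost to owner: $1,986.40. OOP to date $5,303. Plan pays $9,932 − $1,986.40 = $7,945.60.
Bill 4, $12,656: deductible already satisfied, so owner's share is 20% × $12,656 = $2,531.20. That would push OOP to $7,834.20, over the $6,000 cap, so owner pays $6,000 − $5,303 = $697. Insurer: $12,656 − $697 = $11,959.

$11,959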